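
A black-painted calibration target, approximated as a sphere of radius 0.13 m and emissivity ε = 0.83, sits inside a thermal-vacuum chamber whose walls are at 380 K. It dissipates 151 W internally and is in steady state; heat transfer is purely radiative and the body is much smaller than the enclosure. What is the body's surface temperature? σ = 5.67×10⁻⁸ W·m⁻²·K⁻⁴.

For a small grey body in a large enclosure, net radiated power = εσA(T⁴ − T_w⁴).
Steady state: P = εσA(T⁴ − T_w⁴) with A = 4πr² = 0.2124 m².
T⁴ = P/(εσA) + T_w⁴ = 151/(0.83·5.67×10⁻⁸·0.2124) + (380)⁴
    = 1.511×10¹⁰ + 2.085×10¹⁰ = 3.596×10¹⁰ K⁴.

T ≈ 435 K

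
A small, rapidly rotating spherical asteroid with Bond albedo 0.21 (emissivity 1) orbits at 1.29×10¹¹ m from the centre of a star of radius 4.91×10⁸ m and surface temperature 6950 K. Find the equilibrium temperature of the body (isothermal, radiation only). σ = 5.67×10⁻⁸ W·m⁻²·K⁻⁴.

The star's surface emits σT_*⁴; at distance d the flux is S = σT_*⁴(R_*/d)².
S = 5.67×10⁻⁸·(6950)⁴·(4.91×10⁸/1.29×10¹¹)² = 1916 W/m².
For an isothermal sphere T⁴ = (1−a)S/(4σ) = 6.676×10⁹ K⁴.

T ≈ 286 K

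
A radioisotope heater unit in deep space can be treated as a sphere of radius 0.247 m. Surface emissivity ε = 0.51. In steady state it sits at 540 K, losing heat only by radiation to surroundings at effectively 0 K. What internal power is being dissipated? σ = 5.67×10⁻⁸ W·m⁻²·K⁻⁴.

Steady state: P = εσA T⁴.
A = 4πr² = 0.7667 m²; T⁴ = (540)⁴ = 8.503×10¹⁰ K⁴.
P = 0.51 × 5.67×10⁻⁸ × 0.7667 × 8.503×10¹⁰.

P ≈ 1890 W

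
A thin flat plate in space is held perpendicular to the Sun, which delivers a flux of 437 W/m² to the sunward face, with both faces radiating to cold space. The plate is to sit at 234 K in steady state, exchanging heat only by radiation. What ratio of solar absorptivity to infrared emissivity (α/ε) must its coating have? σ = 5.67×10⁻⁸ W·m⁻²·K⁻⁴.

Balance: αS·A = εσ·2A·T⁴ ⇒ α/ε = 2σT⁴/S.
α/ε = 2·5.67×10⁻⁸·(234)⁴/437 = 2·5.67×10⁻⁸·2.998×10⁹/437.

α/ε ≈ 0.778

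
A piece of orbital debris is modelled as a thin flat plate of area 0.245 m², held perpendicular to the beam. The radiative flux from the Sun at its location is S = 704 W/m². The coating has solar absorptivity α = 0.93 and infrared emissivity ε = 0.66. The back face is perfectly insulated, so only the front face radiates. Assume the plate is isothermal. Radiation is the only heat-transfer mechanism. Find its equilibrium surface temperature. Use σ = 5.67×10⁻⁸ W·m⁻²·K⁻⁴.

T ≈ 364 K

At equilibrium, absorbed power = emitted power.
Absorbing cross-section = A = 0.2450 m²; emitting surface = A = 0.2450 m² (ratio 1).
αS·A_cross = εσ·A_surf·T⁴  ⇒  T⁴ = αS/(ε·1σ).
T⁴ = 0.930·704/(0.66·1·5.67×10⁻⁸) = 1.750×10¹⁰ K⁴.
T = (1.750×10¹⁰)^(1/4).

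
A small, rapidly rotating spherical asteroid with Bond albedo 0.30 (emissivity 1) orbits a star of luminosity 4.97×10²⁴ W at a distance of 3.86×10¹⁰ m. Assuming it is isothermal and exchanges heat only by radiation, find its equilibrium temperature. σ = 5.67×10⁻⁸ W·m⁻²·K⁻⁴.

First find the stellar flux at distance d: S = L/(4πd²) = 4.97×10²⁴/(4π·(3.86×10¹⁰)²) = 265.4 W/m².
For an isothermal sphere, absorbed (1−a)S·πr² = emitted σ·4πr²·T⁴, so T⁴ = (1−a)S/(4σ).
T⁴ = 0.700·265.4/(4·5.67×10⁻⁸) = 8.193×10⁸ K⁴.

T ≈ 169 K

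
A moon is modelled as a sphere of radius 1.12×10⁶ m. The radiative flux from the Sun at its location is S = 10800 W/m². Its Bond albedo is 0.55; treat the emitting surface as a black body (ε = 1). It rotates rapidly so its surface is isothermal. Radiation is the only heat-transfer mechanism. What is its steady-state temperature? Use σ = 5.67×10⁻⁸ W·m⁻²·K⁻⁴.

T ≈ 383 K

At equilibrium, absorbed power = emitted power.
Absorbing cross-section = πr² = 3.941×10¹² m²; emitting surface = 4πr² = 1.576×10¹³ m² (ratio 4).
(1−a)S·A_cross = εσ·A_surf·T⁴  ⇒  T⁴ = (1−a)S/(4σ).
T⁴ = 0.450·10800/(4·5.67×10⁻⁸) = 2.143×10¹⁰ K⁴.
T = (2.143×10¹⁰)^(1/4).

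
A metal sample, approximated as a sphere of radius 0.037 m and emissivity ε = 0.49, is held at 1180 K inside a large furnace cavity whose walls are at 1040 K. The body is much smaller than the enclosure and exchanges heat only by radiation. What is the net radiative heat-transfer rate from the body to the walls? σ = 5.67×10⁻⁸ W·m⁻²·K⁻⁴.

For a small grey body in a large enclosure: P_net = εσA(T_body⁴ − T_wall⁴).
A = 4πr² = 0.01720 m²; T_body⁴ − T_wall⁴ = 1.939×10¹² − 1.170×10¹² = 7.689×10¹¹ K⁴.
|P_net| = 0.49·5.67×10⁻⁸·0.01720·7.689×10¹¹.

P_net ≈ 368 W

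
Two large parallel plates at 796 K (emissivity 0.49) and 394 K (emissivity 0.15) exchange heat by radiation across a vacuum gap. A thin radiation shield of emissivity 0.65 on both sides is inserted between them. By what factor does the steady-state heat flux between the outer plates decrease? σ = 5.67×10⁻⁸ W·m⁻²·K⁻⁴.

factor ≈ 1.27

Without shield: q₀ = σΔ(T⁴)/(1/ε₁+1/ε₂−1) with denominator 7.707.
With shield the two gaps are in series; the resistances add: (1/ε₁+1/ε_s−1)+(1/ε_s+1/ε₂−1) = 2.579+7.205 = 9.784.
Heat-flux ratio q₀/q = 9.784/7.707.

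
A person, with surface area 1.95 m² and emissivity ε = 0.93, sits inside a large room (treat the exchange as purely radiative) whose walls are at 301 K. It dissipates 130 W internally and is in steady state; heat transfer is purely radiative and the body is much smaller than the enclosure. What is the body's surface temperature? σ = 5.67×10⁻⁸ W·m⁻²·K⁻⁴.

T ≈ 312 K

For a small grey body in a large enclosure, net radiated power = εσA(T⁴ − T_w⁴).
Steady state: P = εσA(T⁴ − T_w⁴) with A = 1.95 m².
T⁴ = P/(εσA) + T_w⁴ = 130/(0.93·5.67×10⁻⁸·1.950) + (301)⁴
    = 1.264×10⁹ + 8.209×10⁹ = 9.473×10⁹ K⁴.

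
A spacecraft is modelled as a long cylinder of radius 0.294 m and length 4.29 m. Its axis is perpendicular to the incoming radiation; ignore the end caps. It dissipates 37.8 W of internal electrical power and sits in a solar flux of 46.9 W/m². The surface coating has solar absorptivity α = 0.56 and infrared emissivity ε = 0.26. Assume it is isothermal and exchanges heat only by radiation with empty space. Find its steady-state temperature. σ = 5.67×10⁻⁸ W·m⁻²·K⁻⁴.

T ≈ 173 K

At steady state, absorbed solar power + internal power = radiated power.
Absorbed: α·S·A_cross = 0.56·46.9·2.523 = 66.25 W (cross-section 2rL).
Total input = 66.25 + 37.8 = 104.1 W.
Radiated: εσ·A_surf·T⁴ with A_surf = 2πrL = 7.925 m².
T⁴ = 104.1/(0.26·5.67×10⁻⁸·7.925) = 8.907×10⁸ K⁴.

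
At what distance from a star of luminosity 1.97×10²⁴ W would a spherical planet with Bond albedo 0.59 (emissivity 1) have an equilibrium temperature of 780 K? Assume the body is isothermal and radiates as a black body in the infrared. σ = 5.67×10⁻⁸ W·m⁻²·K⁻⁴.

d ≈ 8.75×10⁸ m

For an isothermal black-emitting sphere, (1−a)S·πr² = σ·4πr²·T⁴ ⇒ S = 4σT⁴/(1−a).
S = 4·5.67×10⁻⁸·(780)⁴/0.410 = 2.048×10⁵ W/m².
Flux falls as S = L/(4πd²), so d = √(L/(4πS)) = √(1.97×10²⁴/(4π·2.048×10⁵)).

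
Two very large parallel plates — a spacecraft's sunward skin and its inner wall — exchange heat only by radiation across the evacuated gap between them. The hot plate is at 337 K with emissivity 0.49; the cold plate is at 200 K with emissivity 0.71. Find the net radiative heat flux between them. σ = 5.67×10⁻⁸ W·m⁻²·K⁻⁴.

For two infinite grey parallel plates, q = σ(T₁⁴ − T₂⁴)/(1/ε₁ + 1/ε₂ − 1).
T₁⁴ − T₂⁴ = 1.290×10¹⁰ − 1.600×10⁹ = 1.130×10¹⁰ K⁴.
1/ε₁ + 1/ε₂ − 1 = 2.041 + 1.408 − 1 = 2.449.
q = 5.67×10⁻⁸ × 1.130×10¹⁰ / 2.449.

q ≈ 262 W/m²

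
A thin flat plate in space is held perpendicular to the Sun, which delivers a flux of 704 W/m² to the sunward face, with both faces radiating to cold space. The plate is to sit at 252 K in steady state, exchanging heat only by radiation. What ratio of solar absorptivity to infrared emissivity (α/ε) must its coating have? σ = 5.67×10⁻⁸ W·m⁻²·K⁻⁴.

Balance: αS·A = εσ·2A·T⁴ ⇒ α/ε = 2σT⁴/S.
α/ε = 2·5.67×10⁻⁸·(252)⁴/704 = 2·5.67×10⁻⁸·4.033×10⁹/704.

α/ε ≈ 0.650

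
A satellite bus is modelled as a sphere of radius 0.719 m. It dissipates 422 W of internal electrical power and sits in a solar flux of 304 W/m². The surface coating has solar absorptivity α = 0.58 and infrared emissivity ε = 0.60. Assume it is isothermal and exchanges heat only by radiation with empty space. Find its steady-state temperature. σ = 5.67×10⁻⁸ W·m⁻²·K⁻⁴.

T ≈ 238 K

At steady state, absorbed solar power + internal power = radiated power.
Absorbed: α·S·A_cross = 0.58·304·1.624 = 286.4 W (cross-section πr²).
Total input = 286.4 + 422 = 708.4 W.
Radiated: εσ·A_surf·T⁴ with A_surf = 4πr² = 6.496 m².
T⁴ = 708.4/(0.60·5.67×10⁻⁸·6.496) = 3.205×10⁹ K⁴.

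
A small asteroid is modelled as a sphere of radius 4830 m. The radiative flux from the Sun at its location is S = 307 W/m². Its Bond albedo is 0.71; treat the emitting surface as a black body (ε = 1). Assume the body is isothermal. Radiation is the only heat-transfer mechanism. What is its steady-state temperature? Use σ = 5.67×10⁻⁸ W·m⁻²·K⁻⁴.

T ≈ 141 K

At equilibrium, absorbed power = emitted power.
Absorbing cross-section = πr² = 7.329×10⁷ m²; emitting surface = 4πr² = 2.932×10⁸ m² (ratio 4).
(1−a)S·A_cross = εσ·A_surf·T⁴  ⇒  T⁴ = (1−a)S/(4σ).
T⁴ = 0.290·307/(4·5.67×10⁻⁸) = 3.925×10⁸ K⁴.
T = (3.925×10⁸)^(1/4).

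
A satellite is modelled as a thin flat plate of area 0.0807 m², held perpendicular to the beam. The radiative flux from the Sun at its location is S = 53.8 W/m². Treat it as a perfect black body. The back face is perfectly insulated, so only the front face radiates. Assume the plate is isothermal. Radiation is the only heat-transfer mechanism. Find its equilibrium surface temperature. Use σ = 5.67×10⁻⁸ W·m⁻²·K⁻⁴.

T ≈ 176 K

At equilibrium, absorbed power = emitted power.
Absorbing cross-section = A = 0.08070 m²; emitting surface = A = 0.08070 m² (ratio 1).
S·A_cross = εσ·A_surf·T⁴  ⇒  T⁴ = S/(1σ).
T⁴ = 1.00·53.8/(1·5.67×10⁻⁸) = 9.489×10⁸ K⁴.
T = (9.489×10⁸)^(1/4).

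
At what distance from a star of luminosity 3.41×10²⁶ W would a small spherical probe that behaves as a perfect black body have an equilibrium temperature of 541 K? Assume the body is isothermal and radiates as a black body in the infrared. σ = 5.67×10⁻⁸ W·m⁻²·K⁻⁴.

For an isothermal black-emitting sphere, (1−a)S·πr² = σ·4πr²·T⁴ ⇒ S = 4σT⁴/(1−a).
S = 4·5.67×10⁻⁸·(541)⁴/1.00 = 19430 W/m².
Flux falls as S = L/(4πd²), so d = √(L/(4πS)) = √(3.41×10²⁶/(4π·19430)).

d ≈ 3.74×10¹⁰ m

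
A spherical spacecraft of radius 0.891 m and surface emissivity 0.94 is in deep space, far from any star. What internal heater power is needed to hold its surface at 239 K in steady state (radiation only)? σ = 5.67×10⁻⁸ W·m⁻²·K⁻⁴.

P ≈ 1730 W

P = εσ·4πr²·T⁴.
4πr² = 9.976 m²; T⁴ = 3.263×10⁹ K⁴.
P = 0.94·5.67×10⁻⁸·9.976·3.263×10⁹.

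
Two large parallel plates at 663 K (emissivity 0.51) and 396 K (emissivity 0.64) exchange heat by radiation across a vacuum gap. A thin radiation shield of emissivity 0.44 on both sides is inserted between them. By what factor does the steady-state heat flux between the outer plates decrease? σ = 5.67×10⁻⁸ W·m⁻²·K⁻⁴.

Without shield: q₀ = σΔ(T⁴)/(1/ε₁+1/ε₂−1) with denominator 2.523.
With shield the two gaps are in series; the resistances add: (1/ε₁+1/ε_s−1)+(1/ε_s+1/ε₂−1) = 3.234+2.835 = 6.069.
Heat-flux ratio q₀/q = 6.069/2.523.

factor ≈ 2.41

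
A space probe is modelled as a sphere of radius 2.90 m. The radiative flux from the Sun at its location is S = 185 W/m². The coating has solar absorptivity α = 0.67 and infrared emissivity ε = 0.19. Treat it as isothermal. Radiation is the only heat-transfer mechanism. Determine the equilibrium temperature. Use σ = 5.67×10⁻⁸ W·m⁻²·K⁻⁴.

At equilibrium, absorbed power = emitted power.
Absorbing cross-section = πr² = 26.42 m²; emitting surface = 4πr² = 105.7 m² (ratio 4).
αS·A_cross = εσ·A_surf·T⁴  ⇒  T⁴ = αS/(ε·4σ).
T⁴ = 0.670·185/(0.19·4·5.67×10⁻⁸) = 2.876×10⁹ K⁴.
T = (2.876×10⁹)^(1/4).

T ≈ 232 K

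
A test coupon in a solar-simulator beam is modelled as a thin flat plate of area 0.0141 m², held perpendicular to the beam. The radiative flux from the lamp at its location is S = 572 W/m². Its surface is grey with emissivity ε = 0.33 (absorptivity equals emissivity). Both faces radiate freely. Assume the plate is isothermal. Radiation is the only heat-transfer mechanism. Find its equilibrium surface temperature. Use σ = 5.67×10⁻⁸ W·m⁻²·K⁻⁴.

At equilibrium, absorbed power = emitted power.
Absorbing cross-section = A = 0.01410 m²; emitting surface = 2A = 0.02820 m² (ratio 2).
εS·A_cross = εσ·A_surf·T⁴  ⇒  T⁴ = S/(2σ)   (ε cancels).
T⁴ = 572/(2·5.67×10⁻⁸) = 5.044×10⁹ K⁴.
T = (5.044×10⁹)^(1/4).

T ≈ 266 K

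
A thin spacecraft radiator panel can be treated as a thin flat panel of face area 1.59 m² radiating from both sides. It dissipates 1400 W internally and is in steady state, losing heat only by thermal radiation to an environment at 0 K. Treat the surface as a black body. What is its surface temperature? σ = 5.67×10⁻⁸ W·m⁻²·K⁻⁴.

T ≈ 297 K

Steady state: internal power = radiated power, P = εσA T⁴.
Radiating area A = 2·1.59 = 3.180 m².
T⁴ = P/(εσA) = 1400/(1.0·5.67×10⁻⁸·3.180) = 7.765×10⁹ K⁴.
T = (7.765×10⁹)^(1/4).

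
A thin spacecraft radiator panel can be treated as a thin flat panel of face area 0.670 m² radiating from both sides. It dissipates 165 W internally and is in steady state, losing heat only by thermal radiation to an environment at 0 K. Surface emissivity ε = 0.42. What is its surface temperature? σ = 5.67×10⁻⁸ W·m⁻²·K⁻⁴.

Steady state: internal power = radiated power, P = εσA T⁴.
Radiating area A = 2·0.670 = 1.340 m².
T⁴ = P/(εσA) = 165/(0.42·5.67×10⁻⁸·1.340) = 5.171×10⁹ K⁴.
T = (5.171×10⁹)^(1/4).

T ≈ 268 K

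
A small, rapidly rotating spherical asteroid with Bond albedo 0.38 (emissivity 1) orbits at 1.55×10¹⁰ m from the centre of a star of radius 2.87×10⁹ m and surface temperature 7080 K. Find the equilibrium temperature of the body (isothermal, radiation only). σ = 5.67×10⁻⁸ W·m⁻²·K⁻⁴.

T ≈ 1910 K

The star's surface emits σT_*⁴; at distance d the flux is S = σT_*⁴(R_*/d)².
S = 5.67×10⁻⁸·(7080)⁴·(2.87×10⁹/1.55×10¹⁰)² = 4.884×10⁶ W/m².
For an isothermal sphere T⁴ = (1−a)S/(4σ) = 1.335×10¹³ K⁴.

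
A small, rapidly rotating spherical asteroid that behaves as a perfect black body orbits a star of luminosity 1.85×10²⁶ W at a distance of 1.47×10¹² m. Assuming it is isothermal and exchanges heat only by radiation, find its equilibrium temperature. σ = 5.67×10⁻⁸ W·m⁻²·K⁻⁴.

First find the stellar flux at distance d: S = L/(4πd²) = 1.85×10²⁶/(4π·(1.47×10¹²)²) = 6.813 W/m².
For an isothermal sphere, absorbed (1−a)S·πr² = emitted σ·4πr²·T⁴, so T⁴ = (1−a)S/(4σ).
T⁴ = 1.00·6.813/(4·5.67×10⁻⁸) = 3.004×10⁷ K⁴.

T ≈ 74.0 K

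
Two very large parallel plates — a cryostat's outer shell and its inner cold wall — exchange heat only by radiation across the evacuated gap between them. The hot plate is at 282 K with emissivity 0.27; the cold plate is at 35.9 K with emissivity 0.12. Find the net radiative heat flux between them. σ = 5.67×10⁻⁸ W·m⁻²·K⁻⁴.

For two infinite grey parallel plates, q = σ(T₁⁴ − T₂⁴)/(1/ε₁ + 1/ε₂ − 1).
T₁⁴ − T₂⁴ = 6.324×10⁹ − 1.661×10⁶ = 6.322×10⁹ K⁴.
1/ε₁ + 1/ε₂ − 1 = 3.704 + 8.333 − 1 = 11.04.
q = 5.67×10⁻⁸ × 6.322×10⁹ / 11.04.

q ≈ 32.5 W/m²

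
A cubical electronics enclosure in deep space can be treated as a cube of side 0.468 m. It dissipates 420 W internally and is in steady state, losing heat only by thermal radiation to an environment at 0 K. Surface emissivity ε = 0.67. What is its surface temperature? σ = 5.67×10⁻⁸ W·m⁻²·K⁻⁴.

T ≈ 303 K

Steady state: internal power = radiated power, P = εσA T⁴.
Radiating area A = 6L² = 1.314 m².
T⁴ = P/(εσA) = 420/(0.67·5.67×10⁻⁸·1.314) = 8.413×10⁹ K⁴.
T = (8.413×10⁹)^(1/4).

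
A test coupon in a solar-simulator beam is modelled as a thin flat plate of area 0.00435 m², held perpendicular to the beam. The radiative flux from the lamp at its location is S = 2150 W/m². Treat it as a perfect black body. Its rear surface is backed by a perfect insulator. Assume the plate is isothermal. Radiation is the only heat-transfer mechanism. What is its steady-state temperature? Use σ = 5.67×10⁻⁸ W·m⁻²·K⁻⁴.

T ≈ 441 K

At equilibrium, absorbed power = emitted power.
Absorbing cross-section = A = 0.004350 m²; emitting surface = A = 0.004350 m² (ratio 1).
S·A_cross = εσ·A_surf·T⁴  ⇒  T⁴ = S/(1σ).
T⁴ = 1.00·2150/(1·5.67×10⁻⁸) = 3.792×10¹⁰ K⁴.
T = (3.792×10¹⁰)^(1/4).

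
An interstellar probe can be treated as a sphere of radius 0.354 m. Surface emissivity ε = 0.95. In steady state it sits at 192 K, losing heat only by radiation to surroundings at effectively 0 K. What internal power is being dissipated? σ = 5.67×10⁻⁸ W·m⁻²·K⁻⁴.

Steady state: P = εσA T⁴.
A = 4πr² = 1.575 m²; T⁴ = (192)⁴ = 1.359×10⁹ K⁴.
P = 0.95 × 5.67×10⁻⁸ × 1.575 × 1.359×10⁹.

P ≈ 115 W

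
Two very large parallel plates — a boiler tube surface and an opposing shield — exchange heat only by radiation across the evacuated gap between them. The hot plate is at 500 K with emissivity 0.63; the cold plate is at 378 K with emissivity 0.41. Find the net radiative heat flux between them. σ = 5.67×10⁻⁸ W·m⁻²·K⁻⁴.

For two infinite grey parallel plates, q = σ(T₁⁴ − T₂⁴)/(1/ε₁ + 1/ε₂ − 1).
T₁⁴ − T₂⁴ = 6.250×10¹⁰ − 2.042×10¹⁰ = 4.208×10¹⁰ K⁴.
1/ε₁ + 1/ε₂ − 1 = 1.587 + 2.439 − 1 = 3.026.
q = 5.67×10⁻⁸ × 4.208×10¹⁰ / 3.026.

q ≈ 788 W/m²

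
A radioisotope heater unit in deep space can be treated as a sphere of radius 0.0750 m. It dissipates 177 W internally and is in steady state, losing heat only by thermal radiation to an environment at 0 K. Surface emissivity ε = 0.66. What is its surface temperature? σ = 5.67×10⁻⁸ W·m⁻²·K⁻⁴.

Steady state: internal power = radiated power, P = εσA T⁴.
Radiating area A = 4πr² = 0.07069 m².
T⁴ = P/(εσA) = 177/(0.66·5.67×10⁻⁸·0.07069) = 6.691×10¹⁰ K⁴.
T = (6.691×10¹⁰)^(1/4).

T ≈ 509 K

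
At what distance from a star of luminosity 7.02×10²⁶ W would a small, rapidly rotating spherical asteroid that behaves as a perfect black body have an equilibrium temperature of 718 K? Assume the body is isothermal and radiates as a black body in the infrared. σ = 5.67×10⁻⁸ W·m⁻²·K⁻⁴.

d ≈ 3.04×10¹⁰ m

For an isothermal black-emitting sphere, (1−a)S·πr² = σ·4πr²·T⁴ ⇒ S = 4σT⁴/(1−a).
S = 4·5.67×10⁻⁸·(718)⁴/1.00 = 60280 W/m².
Flux falls as S = L/(4πd²), so d = √(L/(4πS)) = √(7.02×10²⁶/(4π·60280)).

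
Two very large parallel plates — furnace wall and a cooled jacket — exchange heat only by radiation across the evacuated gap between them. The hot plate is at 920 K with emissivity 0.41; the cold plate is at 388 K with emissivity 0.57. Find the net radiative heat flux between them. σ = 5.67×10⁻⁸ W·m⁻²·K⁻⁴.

For two infinite grey parallel plates, q = σ(T₁⁴ − T₂⁴)/(1/ε₁ + 1/ε₂ − 1).
T₁⁴ − T₂⁴ = 7.164×10¹¹ − 2.266×10¹⁰ = 6.937×10¹¹ K⁴.
1/ε₁ + 1/ε₂ − 1 = 2.439 + 1.754 − 1 = 3.193.
q = 5.67×10⁻⁸ × 6.937×10¹¹ / 3.193.

q ≈ 12300 W/m²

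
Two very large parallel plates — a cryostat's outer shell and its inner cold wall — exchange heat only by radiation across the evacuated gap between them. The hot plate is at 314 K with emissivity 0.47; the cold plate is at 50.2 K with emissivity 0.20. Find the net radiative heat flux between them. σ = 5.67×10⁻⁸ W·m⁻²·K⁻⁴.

q ≈ 89.9 W/m²

For two infinite grey parallel plates, q = σ(T₁⁴ − T₂⁴)/(1/ε₁ + 1/ε₂ − 1).
T₁⁴ − T₂⁴ = 9.721×10⁹ − 6.351×10⁶ = 9.715×10⁹ K⁴.
1/ε₁ + 1/ε₂ − 1 = 2.128 + 5.000 − 1 = 6.128.
q = 5.67×10⁻⁸ × 9.715×10⁹ / 6.128.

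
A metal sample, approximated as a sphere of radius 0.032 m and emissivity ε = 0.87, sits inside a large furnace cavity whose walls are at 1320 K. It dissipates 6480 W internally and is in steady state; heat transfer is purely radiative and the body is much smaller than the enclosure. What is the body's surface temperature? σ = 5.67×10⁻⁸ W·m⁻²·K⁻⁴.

For a small grey body in a large enclosure, net radiated power = εσA(T⁴ − T_w⁴).
Steady state: P = εσA(T⁴ − T_w⁴) with A = 4πr² = 0.01287 m².
T⁴ = P/(εσA) + T_w⁴ = 6480/(0.87·5.67×10⁻⁸·0.01287) + (1320)⁴
    = 1.021×10¹³ + 3.036×10¹² = 1.324×10¹³ K⁴.

T ≈ 1910 K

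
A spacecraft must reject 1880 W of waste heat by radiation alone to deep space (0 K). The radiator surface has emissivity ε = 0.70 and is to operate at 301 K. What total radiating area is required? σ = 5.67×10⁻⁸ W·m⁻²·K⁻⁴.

A ≈ 5.77 m²

P = εσA T⁴ ⇒ A = P/(εσT⁴).
T⁴ = 8.209×10⁹ K⁴.
A = 1880/(0.70 × 5.67×10⁻⁸ × 8.209×10⁹).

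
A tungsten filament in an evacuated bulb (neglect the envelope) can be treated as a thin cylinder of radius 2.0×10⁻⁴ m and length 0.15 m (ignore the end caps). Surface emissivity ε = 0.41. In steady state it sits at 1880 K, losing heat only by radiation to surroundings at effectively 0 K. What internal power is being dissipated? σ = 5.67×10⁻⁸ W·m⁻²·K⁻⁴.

P ≈ 54.7 W

Steady state: P = εσA T⁴.
A = 2πrL = 1.885×10⁻⁴ m²; T⁴ = (1880)⁴ = 1.249×10¹³ K⁴.
P = 0.41 × 5.67×10⁻⁸ × 1.885×10⁻⁴ × 1.249×10¹³.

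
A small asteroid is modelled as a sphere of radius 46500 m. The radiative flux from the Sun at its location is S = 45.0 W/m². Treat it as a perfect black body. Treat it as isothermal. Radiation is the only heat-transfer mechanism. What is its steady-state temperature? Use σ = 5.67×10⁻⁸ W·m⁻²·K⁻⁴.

At equilibrium, absorbed power = emitted power.
Absorbing cross-section = πr² = 6.793×10⁹ m²; emitting surface = 4πr² = 2.717×10¹⁰ m² (ratio 4).
S·A_cross = εσ·A_surf·T⁴  ⇒  T⁴ = S/(4σ).
T⁴ = 1.00·45.0/(4·5.67×10⁻⁸) = 1.984×10⁸ K⁴.
T = (1.984×10⁸)^(1/4).

T ≈ 119 K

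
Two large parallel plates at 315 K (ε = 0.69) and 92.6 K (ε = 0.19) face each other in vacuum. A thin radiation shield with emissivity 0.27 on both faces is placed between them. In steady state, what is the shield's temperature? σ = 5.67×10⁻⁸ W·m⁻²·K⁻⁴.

T_s ≈ 284 K

In steady state the net flux on the hot side equals that on the cold side.
σ(T₁⁴−T_s⁴)/D₁ = σ(T_s⁴−T₂⁴)/D₂, with D₁ = 1/ε₁+1/ε_s−1 = 4.153, D₂ = 1/ε_s+1/ε₂−1 = 7.967.
Solve for T_s⁴: T_s⁴ = (D₂·T₁⁴ + D₁·T₂⁴)/(D₁+D₂) = 6.497×10⁹ K⁴.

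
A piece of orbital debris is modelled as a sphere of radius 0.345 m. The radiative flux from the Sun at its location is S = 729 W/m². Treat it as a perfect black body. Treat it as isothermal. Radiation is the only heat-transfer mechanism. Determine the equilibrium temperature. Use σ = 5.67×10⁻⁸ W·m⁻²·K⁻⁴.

At equilibrium, absorbed power = emitted power.
Absorbing cross-section = πr² = 0.3739 m²; emitting surface = 4πr² = 1.496 m² (ratio 4).
S·A_cross = εσ·A_surf·T⁴  ⇒  T⁴ = S/(4σ).
T⁴ = 1.00·729/(4·5.67×10⁻⁸) = 3.214×10⁹ K⁴.
T = (3.214×10⁹)^(1/4).

T ≈ 238 K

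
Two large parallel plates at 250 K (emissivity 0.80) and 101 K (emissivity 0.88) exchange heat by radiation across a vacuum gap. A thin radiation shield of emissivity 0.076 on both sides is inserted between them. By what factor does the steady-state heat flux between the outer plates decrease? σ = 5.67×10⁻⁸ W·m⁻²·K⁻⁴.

Without shield: q₀ = σΔ(T⁴)/(1/ε₁+1/ε₂−1) with denominator 1.386.
With shield the two gaps are in series; the resistances add: (1/ε₁+1/ε_s−1)+(1/ε_s+1/ε₂−1) = 13.41+13.29 = 26.70.
Heat-flux ratio q₀/q = 26.70/1.386.

factor ≈ 19.3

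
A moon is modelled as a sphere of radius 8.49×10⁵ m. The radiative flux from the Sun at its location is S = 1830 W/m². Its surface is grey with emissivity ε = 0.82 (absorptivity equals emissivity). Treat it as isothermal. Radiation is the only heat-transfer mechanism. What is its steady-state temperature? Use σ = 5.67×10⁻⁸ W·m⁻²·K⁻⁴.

T ≈ 300 K

At equilibrium, absorbed power = emitted power.
Absorbing cross-section = πr² = 2.264×10¹² m²; emitting surface = 4πr² = 9.058×10¹² m² (ratio 4).
εS·A_cross = εσ·A_surf·T⁴  ⇒  T⁴ = S/(4σ)   (ε cancels).
T⁴ = 1830/(4·5.67×10⁻⁸) = 8.069×10⁹ K⁴.
T = (8.069×10⁹)^(1/4).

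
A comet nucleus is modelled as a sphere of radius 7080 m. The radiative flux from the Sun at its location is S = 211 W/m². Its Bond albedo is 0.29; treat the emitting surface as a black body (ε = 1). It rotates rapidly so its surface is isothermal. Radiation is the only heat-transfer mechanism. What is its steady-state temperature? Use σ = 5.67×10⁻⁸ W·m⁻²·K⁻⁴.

At equilibrium, absorbed power = emitted power.
Absorbing cross-section = πr² = 1.575×10⁸ m²; emitting surface = 4πr² = 6.299×10⁸ m² (ratio 4).
(1−a)S·A_cross = εσ·A_surf·T⁴  ⇒  T⁴ = (1−a)S/(4σ).
T⁴ = 0.710·211/(4·5.67×10⁻⁸) = 6.605×10⁸ K⁴.
T = (6.605×10⁸)^(1/4).

T ≈ 160 K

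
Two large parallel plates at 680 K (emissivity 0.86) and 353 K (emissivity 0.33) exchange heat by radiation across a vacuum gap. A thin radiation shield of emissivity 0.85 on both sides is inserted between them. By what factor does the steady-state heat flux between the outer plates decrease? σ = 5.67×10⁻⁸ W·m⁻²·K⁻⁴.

factor ≈ 1.42

Without shield: q₀ = σΔ(T⁴)/(1/ε₁+1/ε₂−1) with denominator 3.193.
With shield the two gaps are in series; the resistances add: (1/ε₁+1/ε_s−1)+(1/ε_s+1/ε₂−1) = 1.339+3.207 = 4.546.
Heat-flux ratio q₀/q = 4.546/3.193.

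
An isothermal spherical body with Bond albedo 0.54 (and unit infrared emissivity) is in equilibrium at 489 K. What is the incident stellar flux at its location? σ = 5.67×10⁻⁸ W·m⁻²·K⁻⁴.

S ≈ 28200 W/m²

(1−a)S·πr² = σ·4πr²·T⁴ ⇒ S = 4σT⁴/(1−a).
S = 4·5.67×10⁻⁸·5.718×10¹⁰/0.460.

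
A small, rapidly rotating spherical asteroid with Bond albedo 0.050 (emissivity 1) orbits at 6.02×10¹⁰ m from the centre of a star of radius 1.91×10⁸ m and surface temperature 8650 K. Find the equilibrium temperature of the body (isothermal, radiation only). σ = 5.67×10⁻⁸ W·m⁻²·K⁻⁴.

T ≈ 340 K

The star's surface emits σT_*⁴; at distance d the flux is S = σT_*⁴(R_*/d)².
S = 5.67×10⁻⁸·(8650)⁴·(1.91×10⁸/6.02×10¹⁰)² = 3195 W/m².
For an isothermal sphere T⁴ = (1−a)S/(4σ) = 1.338×10¹⁰ K⁴.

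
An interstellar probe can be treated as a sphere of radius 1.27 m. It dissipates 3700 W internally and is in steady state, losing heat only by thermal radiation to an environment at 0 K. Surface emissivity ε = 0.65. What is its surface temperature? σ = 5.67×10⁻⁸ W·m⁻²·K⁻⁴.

Steady state: internal power = radiated power, P = εσA T⁴.
Radiating area A = 4πr² = 20.27 m².
T⁴ = P/(εσA) = 3700/(0.65·5.67×10⁻⁸·20.27) = 4.953×10⁹ K⁴.
T = (4.953×10⁹)^(1/4).

T ≈ 265 K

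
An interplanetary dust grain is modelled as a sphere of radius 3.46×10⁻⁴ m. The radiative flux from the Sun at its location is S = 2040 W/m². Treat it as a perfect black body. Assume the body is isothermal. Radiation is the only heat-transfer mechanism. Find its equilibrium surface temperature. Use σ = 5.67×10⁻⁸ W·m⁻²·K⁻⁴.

T ≈ 308 K

At equilibrium, absorbed power = emitted power.
Absorbing cross-section = πr² = 3.761×10⁻⁷ m²; emitting surface = 4πr² = 1.504×10⁻⁶ m² (ratio 4).
S·A_cross = εσ·A_surf·T⁴  ⇒  T⁴ = S/(4σ).
T⁴ = 1.00·2040/(4·5.67×10⁻⁸) = 8.995×10⁹ K⁴.
T = (8.995×10⁹)^(1/4).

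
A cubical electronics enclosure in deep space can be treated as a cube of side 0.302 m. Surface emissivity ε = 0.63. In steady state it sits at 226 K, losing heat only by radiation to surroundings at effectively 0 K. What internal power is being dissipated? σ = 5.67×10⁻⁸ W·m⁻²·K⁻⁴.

P ≈ 51.0 W

Steady state: P = εσA T⁴.
A = 6L² = 0.5472 m²; T⁴ = (226)⁴ = 2.609×10⁹ K⁴.
P = 0.63 × 5.67×10⁻⁸ × 0.5472 × 2.609×10⁹.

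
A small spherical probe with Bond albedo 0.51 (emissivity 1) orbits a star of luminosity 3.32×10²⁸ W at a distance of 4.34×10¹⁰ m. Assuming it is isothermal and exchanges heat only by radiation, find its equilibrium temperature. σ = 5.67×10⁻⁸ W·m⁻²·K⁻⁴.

T ≈ 1320 K

First find the stellar flux at distance d: S = L/(4πd²) = 3.32×10²⁸/(4π·(4.34×10¹⁰)²) = 1.403×10⁶ W/m².
For an isothermal sphere, absorbed (1−a)S·πr² = emitted σ·4πr²·T⁴, so T⁴ = (1−a)S/(4σ).
T⁴ = 0.490·1.403×10⁶/(4·5.67×10⁻⁸) = 3.030×10¹² K⁴.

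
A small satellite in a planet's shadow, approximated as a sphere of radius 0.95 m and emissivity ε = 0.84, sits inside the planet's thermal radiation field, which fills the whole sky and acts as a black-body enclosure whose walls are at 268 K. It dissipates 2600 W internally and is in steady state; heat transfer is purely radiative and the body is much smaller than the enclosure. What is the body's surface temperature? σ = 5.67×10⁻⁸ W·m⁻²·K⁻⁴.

T ≈ 316 K

For a small grey body in a large enclosure, net radiated power = εσA(T⁴ − T_w⁴).
Steady state: P = εσA(T⁴ − T_w⁴) with A = 4πr² = 11.34 m².
T⁴ = P/(εσA) + T_w⁴ = 2600/(0.84·5.67×10⁻⁸·11.34) + (268)⁴
    = 4.813×10⁹ + 5.159×10⁹ = 9.972×10⁹ K⁴.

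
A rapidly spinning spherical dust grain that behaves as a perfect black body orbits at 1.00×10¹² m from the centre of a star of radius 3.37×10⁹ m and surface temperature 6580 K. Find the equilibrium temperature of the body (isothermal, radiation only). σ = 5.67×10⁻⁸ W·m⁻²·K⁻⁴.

T ≈ 270 K

The star's surface emits σT_*⁴; at distance d the flux is S = σT_*⁴(R_*/d)².
S = 5.67×10⁻⁸·(6580)⁴·(3.37×10⁹/1.00×10¹²)² = 1207 W/m².
For an isothermal sphere T⁴ = (1−a)S/(4σ) = 5.322×10⁹ K⁴.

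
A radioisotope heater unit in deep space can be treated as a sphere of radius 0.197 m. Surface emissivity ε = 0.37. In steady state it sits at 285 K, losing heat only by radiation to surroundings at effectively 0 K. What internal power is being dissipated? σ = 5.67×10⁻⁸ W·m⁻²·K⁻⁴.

Steady state: P = εσA T⁴.
A = 4πr² = 0.4877 m²; T⁴ = (285)⁴ = 6.598×10⁹ K⁴.
P = 0.37 × 5.67×10⁻⁸ × 0.4877 × 6.598×10⁹.

P ≈ 67.5 W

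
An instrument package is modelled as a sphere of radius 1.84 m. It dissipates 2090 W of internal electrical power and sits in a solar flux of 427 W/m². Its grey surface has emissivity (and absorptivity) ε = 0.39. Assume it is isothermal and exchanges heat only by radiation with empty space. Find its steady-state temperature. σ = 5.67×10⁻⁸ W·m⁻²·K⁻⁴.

At steady state, absorbed solar power + internal power = radiated power.
Absorbed: α·S·A_cross = 0.39·427·10.64 = 1771 W (cross-section πr²).
Total input = 1771 + 2090 = 3861 W.
Radiated: εσ·A_surf·T⁴ with A_surf = 4πr² = 42.54 m².
T⁴ = 3861/(0.39·5.67×10⁻⁸·42.54) = 4.104×10⁹ K⁴.

T ≈ 253 K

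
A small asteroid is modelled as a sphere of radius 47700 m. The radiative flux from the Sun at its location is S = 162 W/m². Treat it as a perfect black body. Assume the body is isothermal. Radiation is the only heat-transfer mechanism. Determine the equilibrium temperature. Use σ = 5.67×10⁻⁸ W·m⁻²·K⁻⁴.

T ≈ 163 K

At equilibrium, absorbed power = emitted power.
Absorbing cross-section = πr² = 7.148×10⁹ m²; emitting surface = 4πr² = 2.859×10¹⁰ m² (ratio 4).
S·A_cross = εσ·A_surf·T⁴  ⇒  T⁴ = S/(4σ).
T⁴ = 1.00·162/(4·5.67×10⁻⁸) = 7.143×10⁸ K⁴.
T = (7.143×10⁸)^(1/4).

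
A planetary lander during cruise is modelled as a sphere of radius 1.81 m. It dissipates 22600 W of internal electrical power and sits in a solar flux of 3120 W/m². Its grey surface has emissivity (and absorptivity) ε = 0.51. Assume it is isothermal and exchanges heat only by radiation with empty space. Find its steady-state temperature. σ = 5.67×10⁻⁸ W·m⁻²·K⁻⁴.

At steady state, absorbed solar power + internal power = radiated power.
Absorbed: α·S·A_cross = 0.51·3120·10.29 = 16380 W (cross-section πr²).
Total input = 16380 + 22600 = 38980 W.
Radiated: εσ·A_surf·T⁴ with A_surf = 4πr² = 41.17 m².
T⁴ = 38980/(0.51·5.67×10⁻⁸·41.17) = 3.274×10¹⁰ K⁴.

T ≈ 425 K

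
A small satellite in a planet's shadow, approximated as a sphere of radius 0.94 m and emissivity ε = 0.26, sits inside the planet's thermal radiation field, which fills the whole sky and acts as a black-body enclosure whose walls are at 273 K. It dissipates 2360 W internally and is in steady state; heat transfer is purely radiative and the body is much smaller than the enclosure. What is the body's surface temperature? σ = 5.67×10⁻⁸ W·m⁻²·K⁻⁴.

T ≈ 376 K

For a small grey body in a large enclosure, net radiated power = εσA(T⁴ − T_w⁴).
Steady state: P = εσA(T⁴ − T_w⁴) with A = 4πr² = 11.10 m².
T⁴ = P/(εσA) + T_w⁴ = 2360/(0.26·5.67×10⁻⁸·11.10) + (273)⁴
    = 1.442×10¹⁰ + 5.555×10⁹ = 1.997×10¹⁰ K⁴.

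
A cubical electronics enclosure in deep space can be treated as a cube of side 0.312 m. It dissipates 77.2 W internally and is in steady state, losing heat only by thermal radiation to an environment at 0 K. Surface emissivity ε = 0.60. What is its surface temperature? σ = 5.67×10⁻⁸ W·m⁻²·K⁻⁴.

T ≈ 250 K

Steady state: internal power = radiated power, P = εσA T⁴.
Radiating area A = 6L² = 0.5841 m².
T⁴ = P/(εσA) = 77.2/(0.60·5.67×10⁻⁸·0.5841) = 3.885×10⁹ K⁴.
T = (3.885×10⁹)^(1/4).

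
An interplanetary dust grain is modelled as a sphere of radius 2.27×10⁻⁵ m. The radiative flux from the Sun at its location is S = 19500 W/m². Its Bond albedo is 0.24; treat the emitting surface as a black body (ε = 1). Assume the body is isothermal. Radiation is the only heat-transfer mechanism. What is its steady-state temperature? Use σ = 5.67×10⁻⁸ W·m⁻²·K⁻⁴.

T ≈ 506 K

At equilibrium, absorbed power = emitted power.
Absorbing cross-section = πr² = 1.619×10⁻⁹ m²; emitting surface = 4πr² = 6.475×10⁻⁹ m² (ratio 4).
(1−a)S·A_cross = εσ·A_surf·T⁴  ⇒  T⁴ = (1−a)S/(4σ).
T⁴ = 0.760·19500/(4·5.67×10⁻⁸) = 6.534×10¹⁰ K⁴.
T = (6.534×10¹⁰)^(1/4).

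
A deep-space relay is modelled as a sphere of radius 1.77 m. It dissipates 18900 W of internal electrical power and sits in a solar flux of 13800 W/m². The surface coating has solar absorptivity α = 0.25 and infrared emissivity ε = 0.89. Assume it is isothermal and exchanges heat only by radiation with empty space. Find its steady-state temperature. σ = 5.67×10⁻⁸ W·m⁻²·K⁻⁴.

T ≈ 404 K

At steady state, absorbed solar power + internal power = radiated power.
Absorbed: α·S·A_cross = 0.25·13800·9.842 = 33960 W (cross-section πr²).
Total input = 33960 + 18900 = 52860 W.
Radiated: εσ·A_surf·T⁴ with A_surf = 4πr² = 39.37 m².
T⁴ = 52860/(0.89·5.67×10⁻⁸·39.37) = 2.661×10¹⁰ K⁴.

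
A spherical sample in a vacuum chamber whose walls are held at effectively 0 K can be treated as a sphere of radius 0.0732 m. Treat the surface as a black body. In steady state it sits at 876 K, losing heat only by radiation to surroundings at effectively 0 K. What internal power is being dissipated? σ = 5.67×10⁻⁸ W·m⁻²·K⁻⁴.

Steady state: P = εσA T⁴.
A = 4πr² = 0.06733 m²; T⁴ = (876)⁴ = 5.889×10¹¹ K⁴.
P = 1.0 × 5.67×10⁻⁸ × 0.06733 × 5.889×10¹¹.

P ≈ 2250 W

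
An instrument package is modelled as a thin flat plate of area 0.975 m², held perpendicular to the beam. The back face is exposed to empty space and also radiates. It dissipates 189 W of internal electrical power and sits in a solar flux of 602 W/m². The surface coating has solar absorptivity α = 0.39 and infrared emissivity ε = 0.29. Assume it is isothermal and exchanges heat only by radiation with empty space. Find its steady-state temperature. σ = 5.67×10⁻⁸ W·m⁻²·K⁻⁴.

At steady state, absorbed solar power + internal power = radiated power.
Absorbed: α·S·A_cross = 0.39·602·0.9750 = 228.9 W (cross-section A).
Total input = 228.9 + 189 = 417.9 W.
Radiated: εσ·A_surf·T⁴ with A_surf = 2A = 1.950 m².
T⁴ = 417.9/(0.29·5.67×10⁻⁸·1.950) = 1.303×10¹⁰ K⁴.

T ≈ 338 K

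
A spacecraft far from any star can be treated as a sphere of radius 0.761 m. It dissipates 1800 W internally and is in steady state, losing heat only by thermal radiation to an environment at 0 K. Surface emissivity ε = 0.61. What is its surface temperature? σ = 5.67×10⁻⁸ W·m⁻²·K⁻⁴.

Steady state: internal power = radiated power, P = εσA T⁴.
Radiating area A = 4πr² = 7.277 m².
T⁴ = P/(εσA) = 1800/(0.61·5.67×10⁻⁸·7.277) = 7.151×10⁹ K⁴.
T = (7.151×10⁹)^(1/4).

T ≈ 291 K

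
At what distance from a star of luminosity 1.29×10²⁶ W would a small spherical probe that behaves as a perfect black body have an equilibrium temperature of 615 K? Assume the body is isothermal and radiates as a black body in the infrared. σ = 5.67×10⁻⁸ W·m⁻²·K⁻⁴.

For an isothermal black-emitting sphere, (1−a)S·πr² = σ·4πr²·T⁴ ⇒ S = 4σT⁴/(1−a).
S = 4·5.67×10⁻⁸·(615)⁴/1.00 = 32440 W/m².
Flux falls as S = L/(4πd²), so d = √(L/(4πS)) = √(1.29×10²⁶/(4π·32440)).

d ≈ 1.78×10¹⁰ m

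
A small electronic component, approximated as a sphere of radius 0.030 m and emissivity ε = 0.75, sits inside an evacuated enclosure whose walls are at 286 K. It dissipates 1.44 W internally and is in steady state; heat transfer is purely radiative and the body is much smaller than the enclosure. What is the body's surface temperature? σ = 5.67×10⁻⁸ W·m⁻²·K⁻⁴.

T ≈ 314 K

For a small grey body in a large enclosure, net radiated power = εσA(T⁴ − T_w⁴).
Steady state: P = εσA(T⁴ − T_w⁴) with A = 4πr² = 0.01131 m².
T⁴ = P/(εσA) + T_w⁴ = 1.44/(0.75·5.67×10⁻⁸·0.01131) + (286)⁴
    = 2.994×10⁹ + 6.691×10⁹ = 9.685×10⁹ K⁴.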